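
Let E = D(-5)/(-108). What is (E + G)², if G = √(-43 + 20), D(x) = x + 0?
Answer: -268247/11664 + 5*I*√23/54 ≈ -22.998 + 0.44406*I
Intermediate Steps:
D(x) = x
G = I*√23 (G = √(-23) = I*√23 ≈ 4.7958*I)
E = 5/108 (E = -5/(-108) = -5*(-1/108) = 5/108 ≈ 0.046296)
(E + G)² = (5/108 + I*√23)²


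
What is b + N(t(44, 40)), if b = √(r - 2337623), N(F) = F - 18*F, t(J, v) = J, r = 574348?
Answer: -748 + 5*I*√70531 ≈ -748.0 + 1327.9*I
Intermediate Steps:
N(F) = -17*F
b = 5*I*√70531 (b = √(574348 - 2337623) = √(-1763275) = 5*I*√70531 ≈ 1327.9*I)
b + N(t(44, 40)) = 5*I*√70531 - 17*44 = 5*I*√70531 - 748 = -748 + 5*I*√70531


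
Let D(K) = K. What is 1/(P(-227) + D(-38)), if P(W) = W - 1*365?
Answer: -1/630 ≈ -0.0015873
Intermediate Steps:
P(W) = -365 + W (P(W) = W - 365 = -365 + W)
1/(P(-227) + D(-38)) = 1/((-365 - 227) - 38) = 1/(-592 - 38) = 1/(-630) = -1/630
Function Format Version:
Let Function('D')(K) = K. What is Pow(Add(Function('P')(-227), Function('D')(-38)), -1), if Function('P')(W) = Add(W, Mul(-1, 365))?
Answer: Rational(-1, 630) ≈ -0.0015873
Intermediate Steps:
Function('P')(W) = Add(-365, W) (Function('P')(W) = Add(W, -365) = Add(-365, W))
Pow(Add(Function('P')(-227), Function('D')(-38)), -1) = Pow(Add(Add(-365, -227), -38), -1) = Pow(Add(-592, -38), -1) = Pow(-630, -1) = Rational(-1, 630)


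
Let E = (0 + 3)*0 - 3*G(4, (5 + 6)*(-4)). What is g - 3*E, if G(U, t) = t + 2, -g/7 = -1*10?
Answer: -308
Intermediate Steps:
g = 70 (g = -(-7)*10 = -7*(-10) = 70)
G(U, t) = 2 + t
E = 126 (E = (0 + 3)*0 - 3*(2 + (5 + 6)*(-4)) = 3*0 - 3*(2 + 11*(-4)) = 0 - 3*(2 - 44) = 0 - 3*(-42) = 0 + 126 = 126)
g - 3*E = 70 - 3*126 = 70 - 378 = -308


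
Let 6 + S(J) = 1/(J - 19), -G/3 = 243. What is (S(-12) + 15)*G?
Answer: -202662/31 ≈ -6537.5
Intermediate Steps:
G = -729 (G = -3*243 = -729)
S(J) = -6 + 1/(-19 + J) (S(J) = -6 + 1/(J - 19) = -6 + 1/(-19 + J))
(S(-12) + 15)*G = ((115 - 6*(-12))/(-19 - 12) + 15)*(-729) = ((115 + 72)/(-31) + 15)*(-729) = (-1/31*187 + 15)*(-729) = (-187/31 + 15)*(-729) = (278/31)*(-729) = -202662/31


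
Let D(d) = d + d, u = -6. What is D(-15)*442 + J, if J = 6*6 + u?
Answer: -13230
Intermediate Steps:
D(d) = 2*d
J = 30 (J = 6*6 - 6 = 36 - 6 = 30)
D(-15)*442 + J = (2*(-15))*442 + 30 = -30*442 + 30 = -13260 + 30 = -13230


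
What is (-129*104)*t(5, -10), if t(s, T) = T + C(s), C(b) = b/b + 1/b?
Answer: 590304/5 ≈ 1.1806e+5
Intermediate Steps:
C(b) = 1 + 1/b
t(s, T) = T + (1 + s)/s
(-129*104)*t(5, -10) = (-129*104)*(1 - 10 + 1/5) = -13416*(1 - 10 + ⅕) = -13416*(-44/5) = 590304/5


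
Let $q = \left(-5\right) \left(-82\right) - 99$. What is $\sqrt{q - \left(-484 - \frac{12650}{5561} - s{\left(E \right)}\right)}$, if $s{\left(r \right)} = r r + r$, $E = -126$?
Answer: $\frac{\sqrt{511719855595}}{5561} \approx 128.64$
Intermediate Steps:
$q = 311$ ($q = 410 - 99 = 311$)
$s{\left(r \right)} = r + r^{2}$ ($s{\left(r \right)} = r^{2} + r = r + r^{2}$)
$\sqrt{q - \left(-484 - \frac{12650}{5561} - s{\left(E \right)}\right)} = \sqrt{311 - \left(-484 - \frac{12650}{5561} + 126 \left(1 - 126\right)\right)} = \sqrt{311 + \left(\left(\left(-126\right) \left(-125\right) + 484\right) - - \frac{12650}{5561}\right)} = \sqrt{311 + \left(\left(15750 + 484\right) + \frac{12650}{5561}\right)} = \sqrt{311 + \left(16234 + \frac{12650}{5561}\right)} = \sqrt{311 + \frac{90289924}{5561}} = \sqrt{\frac{92019395}{5561}} = \frac{\sqrt{511719855595}}{5561}$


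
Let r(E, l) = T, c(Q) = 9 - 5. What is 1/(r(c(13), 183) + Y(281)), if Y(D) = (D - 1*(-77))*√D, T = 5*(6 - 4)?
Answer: -5/18006992 + 179*√281/18006992 ≈ 0.00016636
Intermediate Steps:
c(Q) = 4
T = 10 (T = 5*2 = 10)
r(E, l) = 10
Y(D) = √D*(77 + D) (Y(D) = (D + 77)*√D = (77 + D)*√D = √D*(77 + D))
1/(r(c(13), 183) + Y(281)) = 1/(10 + √281*(77 + 281)) = 1/(10 + √281*358) = 1/(10 + 358*√281)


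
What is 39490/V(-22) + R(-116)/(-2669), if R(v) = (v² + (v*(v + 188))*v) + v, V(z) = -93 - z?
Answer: -175133022/189499 ≈ -924.19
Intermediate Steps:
R(v) = v + v² + v²*(188 + v) (R(v) = (v² + (v*(188 + v))*v) + v = (v² + v²*(188 + v)) + v = v + v² + v²*(188 + v))
39490/V(-22) + R(-116)/(-2669) = 39490/(-93 - 1*(-22)) - 116*(1 + (-116)² + 189*(-116))/(-2669) = 39490/(-93 + 22) - 116*(1 + 13456 - 21924)*(-1/2669) = 39490/(-71) - 116*(-8467)*(-1/2669) = 39490*(-1/71) + 982172*(-1/2669) = -39490/71 - 982172/2669 = -175133022/189499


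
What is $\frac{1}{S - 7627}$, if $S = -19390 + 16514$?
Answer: $- \frac{1}{10503} \approx -9.5211 \cdot 10^{-5}$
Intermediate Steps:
$S = -2876$
$\frac{1}{S - 7627} = \frac{1}{-2876 - 7627} = \frac{1}{-10503} = - \frac{1}{10503}$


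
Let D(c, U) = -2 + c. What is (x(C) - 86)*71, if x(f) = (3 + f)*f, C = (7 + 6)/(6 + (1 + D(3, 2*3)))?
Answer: -356633/64 ≈ -5572.4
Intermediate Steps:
C = 13/8 (C = (7 + 6)/(6 + (1 + (-2 + 3))) = 13/(6 + (1 + 1)) = 13/(6 + 2) = 13/8 ≈ 1.6250)
x(f) = f*(3 + f)
(x(C) - 86)*71 = (13*(3 + 13/8)/8 - 86)*71 = ((13/8)*(37/8) - 86)*71 = (481/64 - 86)*71 = -5023/64*71 = -356633/64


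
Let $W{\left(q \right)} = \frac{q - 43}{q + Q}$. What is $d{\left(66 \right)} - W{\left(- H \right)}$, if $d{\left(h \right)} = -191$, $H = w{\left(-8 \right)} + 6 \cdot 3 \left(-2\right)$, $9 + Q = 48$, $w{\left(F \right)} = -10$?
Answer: $- \frac{16238}{85} \approx -191.04$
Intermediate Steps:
$Q = 39$ ($Q = -9 + 48 = 39$)
$H = -46$ ($H = -10 + 6 \cdot 3 \left(-2\right) = -10 + 18 \left(-2\right) = -10 - 36 = -46$)
$W{\left(q \right)} = \frac{-43 + q}{39 + q}$ ($W{\left(q \right)} = \frac{q - 43}{q + 39} = \frac{-43 + q}{39 + q}$)
$d{\left(66 \right)} - W{\left(- H \right)} = -191 - \frac{-43 - -46}{39 - -46} = -191 - \frac{-43 + 46}{39 + 46} = -191 - \frac{1}{85} \cdot 3 = -191 - \frac{3}{85} = - \frac{16238}{85}$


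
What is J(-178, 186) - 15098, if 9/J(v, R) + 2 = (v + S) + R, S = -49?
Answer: -649223/43 ≈ -15098.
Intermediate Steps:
J(v, R) = 9/(-51 + R + v) (J(v, R) = 9/(-2 + ((v - 49) + R)) = 9/(-2 + ((-49 + v) + R)) = 9/(-2 + (-49 + R + v)) = 9/(-51 + R + v))
J(-178, 186) - 15098 = 9/(-51 + 186 - 178) - 15098 = 9/(-43) - 15098 = 9*(-1/43) - 15098 = -9/43 - 15098 = -649223/43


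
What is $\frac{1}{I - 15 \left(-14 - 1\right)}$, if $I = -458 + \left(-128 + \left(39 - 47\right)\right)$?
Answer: $- \frac{1}{369} \approx -0.00271$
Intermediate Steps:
$I = -594$ ($I = -458 + \left(-128 + \left(39 - 47\right)\right) = -458 - 136 = -594$)
$\frac{1}{I - 15 \left(-14 - 1\right)} = \frac{1}{-594 - 15 \left(-14 - 1\right)} = \frac{1}{-594 - -225} = \frac{1}{-594 + 225} = \frac{1}{-369} = - \frac{1}{369}$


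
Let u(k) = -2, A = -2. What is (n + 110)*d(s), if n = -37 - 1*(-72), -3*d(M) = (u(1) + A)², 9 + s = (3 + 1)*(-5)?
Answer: -2320/3 ≈ -773.33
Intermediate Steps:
s = -29 (s = -9 + (3 + 1)*(-5) = -9 + 4*(-5) = -9 - 20 = -29)
d(M) = -16/3 (d(M) = -(-2 - 2)²/3 = -⅓*(-4)² = -⅓*16 = -16/3)
n = 35 (n = -37 + 72 = 35)
(n + 110)*d(s) = (35 + 110)*(-16/3) = 145*(-16/3) = -2320/3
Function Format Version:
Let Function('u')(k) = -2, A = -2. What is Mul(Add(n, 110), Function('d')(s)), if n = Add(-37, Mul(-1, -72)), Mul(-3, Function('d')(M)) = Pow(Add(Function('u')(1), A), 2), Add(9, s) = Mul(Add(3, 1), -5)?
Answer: Rational(-2320, 3) ≈ -773.33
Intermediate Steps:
s = -29 (s = Add(-9, Mul(Add(3, 1), -5)) = Add(-9, Mul(4, -5)) = Add(-9, -20) = -29)
Function('d')(M) = Rational(-16, 3) (Function('d')(M) = Mul(Rational(-1, 3), Pow(Add(-2, -2), 2)) = Mul(Rational(-1, 3), Pow(-4, 2)) = Mul(Rational(-1, 3), 16) = Rational(-16, 3))
n = 35 (n = Add(-37, 72) = 35)
Mul(Add(n, 110), Function('d')(s)) = Mul(Add(35, 110), Rational(-16, 3)) = Mul(145, Rational(-16, 3)) = Rational(-2320, 3)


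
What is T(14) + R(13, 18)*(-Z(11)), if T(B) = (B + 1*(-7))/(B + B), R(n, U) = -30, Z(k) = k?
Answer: 1321/4 ≈ 330.25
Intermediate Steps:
T(B) = (-7 + B)/(2*B) (T(B) = (B - 7)/((2*B)) = (-7 + B)*(1/(2*B)) = (-7 + B)/(2*B))
T(14) + R(13, 18)*(-Z(11)) = (½)*(-7 + 14)/14 - (-30)*11 = (½)*(1/14)*7 - 30*(-11) = ¼ + 330 = 1321/4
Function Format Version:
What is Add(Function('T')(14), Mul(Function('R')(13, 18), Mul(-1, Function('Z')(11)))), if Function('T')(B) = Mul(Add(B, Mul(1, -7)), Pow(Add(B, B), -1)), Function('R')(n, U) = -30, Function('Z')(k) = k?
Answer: Rational(1321, 4) ≈ 330.25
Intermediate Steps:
Function('T')(B) = Mul(Rational(1, 2), Pow(B, -1), Add(-7, B)) (Function('T')(B) = Mul(Add(B, -7), Pow(Mul(2, B), -1)) = Mul(Add(-7, B), Mul(Rational(1, 2), Pow(B, -1))) = Mul(Rational(1, 2), Pow(B, -1), Add(-7, B)))
Add(Function('T')(14), Mul(Function('R')(13, 18), Mul(-1, Function('Z')(11)))) = Add(Mul(Rational(1, 2), Pow(14, -1), Add(-7, 14)), Mul(-30, Mul(-1, 11))) = Add(Mul(Rational(1, 2), Rational(1, 14), 7), Mul(-30, -11)) = Add(Rational(1, 4), 330) = Rational(1321, 4)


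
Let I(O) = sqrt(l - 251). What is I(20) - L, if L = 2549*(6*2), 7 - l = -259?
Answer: -30588 + sqrt(15) ≈ -30584.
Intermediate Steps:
l = 266 (l = 7 - 1*(-259) = 7 + 259 = 266)
I(O) = sqrt(15) (I(O) = sqrt(266 - 251) = sqrt(15))
L = 30588 (L = 2549*12 = 30588)
I(20) - L = sqrt(15) - 1*30588 = sqrt(15) - 30588 = -30588 + sqrt(15)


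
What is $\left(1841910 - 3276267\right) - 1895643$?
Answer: $-3330000$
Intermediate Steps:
$\left(1841910 - 3276267\right) - 1895643 = -1434357 - 1895643 = -3330000$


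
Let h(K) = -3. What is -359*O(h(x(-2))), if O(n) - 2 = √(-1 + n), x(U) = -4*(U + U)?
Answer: -718 - 718*I ≈ -718.0 - 718.0*I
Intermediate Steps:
x(U) = -8*U
O(n) = 2 + √(-1 + n)
-359*O(h(x(-2))) = -359*(2 + √(-1 - 3)) = -359*(2 + √(-4)) = -359*(2 + 2*I) = -718 - 718*I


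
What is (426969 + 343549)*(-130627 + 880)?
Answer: -99972398946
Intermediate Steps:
(426969 + 343549)*(-130627 + 880) = 770518*(-129747) = -99972398946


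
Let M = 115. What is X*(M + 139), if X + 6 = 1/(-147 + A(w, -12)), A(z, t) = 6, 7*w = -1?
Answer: -215138/141 ≈ -1525.8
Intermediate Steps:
w = -⅐ (w = (⅐)*(-1) = -⅐ ≈ -0.14286)
X = -847/141 (X = -6 + 1/(-147 + 6) = -6 + 1/(-141) = -6 - 1/141 = -847/141 ≈ -6.0071)
X*(M + 139) = -847*(115 + 139)/141 = -847/141*254 = -215138/141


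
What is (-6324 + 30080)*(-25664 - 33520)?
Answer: -1405975104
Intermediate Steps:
(-6324 + 30080)*(-25664 - 33520) = 23756*(-59184) = -1405975104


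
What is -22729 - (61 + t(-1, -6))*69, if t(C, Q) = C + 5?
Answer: -27214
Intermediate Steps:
t(C, Q) = 5 + C
-22729 - (61 + t(-1, -6))*69 = -22729 - (61 + (5 - 1))*69 = -22729 - (61 + 4)*69 = -22729 - 65*69 = -22729 - 1*4485 = -22729 - 4485 = -27214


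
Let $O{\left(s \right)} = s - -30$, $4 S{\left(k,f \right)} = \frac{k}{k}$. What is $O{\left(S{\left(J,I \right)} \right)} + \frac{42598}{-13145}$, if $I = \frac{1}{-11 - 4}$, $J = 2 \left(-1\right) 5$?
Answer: $\frac{1420153}{52580} \approx 27.009$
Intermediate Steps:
$J = -10$ ($J = \left(-2\right) 5 = -10$)
$I = - \frac{1}{15}$ ($I = \frac{1}{-15} = - \frac{1}{15} \approx -0.066667$)
$S{\left(k,f \right)} = \frac{1}{4}$ ($S{\left(k,f \right)} = \frac{k \frac{1}{k}}{4} = \frac{1}{4} \cdot 1 = \frac{1}{4}$)
$O{\left(s \right)} = 30 + s$ ($O{\left(s \right)} = s + 30 = 30 + s$)
$O{\left(S{\left(J,I \right)} \right)} + \frac{42598}{-13145} = \left(30 + \frac{1}{4}\right) + \frac{42598}{-13145} = \frac{121}{4} + 42598 \left(- \frac{1}{13145}\right) = \frac{121}{4} - \frac{42598}{13145} = \frac{1420153}{52580}$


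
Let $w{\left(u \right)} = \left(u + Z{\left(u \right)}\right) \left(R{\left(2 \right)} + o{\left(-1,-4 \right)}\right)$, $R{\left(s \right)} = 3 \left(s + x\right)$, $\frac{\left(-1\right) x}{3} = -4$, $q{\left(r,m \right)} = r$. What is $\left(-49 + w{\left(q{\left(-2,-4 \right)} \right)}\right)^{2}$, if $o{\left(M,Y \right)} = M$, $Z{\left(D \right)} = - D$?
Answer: $2401$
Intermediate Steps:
$x = 12$ ($x = \left(-3\right) \left(-4\right) = 12$)
$R{\left(s \right)} = 36 + 3 s$ ($R{\left(s \right)} = 3 \left(s + 12\right) = 3 \left(12 + s\right) = 36 + 3 s$)
$w{\left(u \right)} = 0$ ($w{\left(u \right)} = \left(u - u\right) \left(\left(36 + 3 \cdot 2\right) - 1\right) = 0 \left(\left(36 + 6\right) - 1\right) = 0 \left(42 - 1\right) = 0 \cdot 41 = 0$)
$\left(-49 + w{\left(q{\left(-2,-4 \right)} \right)}\right)^{2} = \left(-49 + 0\right)^{2} = \left(-49\right)^{2} = 2401$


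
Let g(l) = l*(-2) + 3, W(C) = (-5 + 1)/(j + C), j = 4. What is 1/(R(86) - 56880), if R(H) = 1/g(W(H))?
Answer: -139/7906275 ≈ -1.7581e-5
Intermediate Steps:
W(C) = -4/(4 + C) (W(C) = (-5 + 1)/(4 + C) = -4/(4 + C))
g(l) = 3 - 2*l (g(l) = -2*l + 3 = 3 - 2*l)
R(H) = 1/(3 + 8/(4 + H)) (R(H) = 1/(3 - (-8)/(4 + H)) = 1/(3 + 8/(4 + H)))
1/(R(86) - 56880) = 1/((4 + 86)/(20 + 3*86) - 56880) = 1/(90/(20 + 258) - 56880) = 1/(90/278 - 56880) = 1/((1/278)*90 - 56880) = 1/(45/139 - 56880) = 1/(-7906275/139) = -139/7906275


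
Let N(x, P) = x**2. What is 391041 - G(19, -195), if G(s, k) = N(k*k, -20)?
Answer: -1445509584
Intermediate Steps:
G(s, k) = k**4 (G(s, k) = (k*k)**2 = (k**2)**2 = k**4)
391041 - G(19, -195) = 391041 - 1*(-195)**4 = 391041 - 1*1445900625 = 391041 - 1445900625 = -1445509584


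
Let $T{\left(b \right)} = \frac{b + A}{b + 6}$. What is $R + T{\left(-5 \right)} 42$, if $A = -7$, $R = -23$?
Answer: $-527$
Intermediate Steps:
$T{\left(b \right)} = \frac{-7 + b}{6 + b}$ ($T{\left(b \right)} = \frac{b - 7}{b + 6} = \frac{-7 + b}{6 + b}$)
$R + T{\left(-5 \right)} 42 = -23 + \frac{-7 - 5}{6 - 5} \cdot 42 = -23 + 1^{-1} \left(-12\right) 42 = -23 + 1 \left(-12\right) 42 = -23 - 504 = -527$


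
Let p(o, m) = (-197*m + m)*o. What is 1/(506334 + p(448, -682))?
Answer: 1/60391390 ≈ 1.6559e-8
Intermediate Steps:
p(o, m) = -196*m*o (p(o, m) = (-196*m)*o = -196*m*o)
1/(506334 + p(448, -682)) = 1/(506334 - 196*(-682)*448) = 1/(506334 + 59885056) = 1/60391390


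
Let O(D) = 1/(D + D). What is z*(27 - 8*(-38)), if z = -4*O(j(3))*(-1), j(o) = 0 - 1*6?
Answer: -331/3 ≈ -110.33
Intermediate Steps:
j(o) = -6 (j(o) = 0 - 6 = -6)
O(D) = 1/(2*D)
z = -⅓ (z = -2/(-6)*(-1) = -2*(-1)/6*(-1) = -4*(-1/12)*(-1) = (⅓)*(-1) = -⅓ ≈ -0.33333)
z*(27 - 8*(-38)) = -(27 - 8*(-38))/3 = -(27 + 304)/3 = -⅓*331 = -331/3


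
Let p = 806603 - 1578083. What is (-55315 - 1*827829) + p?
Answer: -1654624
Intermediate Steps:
p = -771480
(-55315 - 1*827829) + p = (-55315 - 1*827829) - 771480 = (-55315 - 827829) - 771480 = -883144 - 771480 = -1654624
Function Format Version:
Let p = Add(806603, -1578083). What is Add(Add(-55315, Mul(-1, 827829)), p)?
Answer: -1654624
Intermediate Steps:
p = -771480
Add(Add(-55315, Mul(-1, 827829)), p) = Add(Add(-55315, Mul(-1, 827829)), -771480) = Add(Add(-55315, -827829), -771480) = Add(-883144, -771480) = -1654624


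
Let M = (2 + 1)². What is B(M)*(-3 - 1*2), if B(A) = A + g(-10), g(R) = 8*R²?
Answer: -4045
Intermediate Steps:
M = 9 (M = 3² = 9)
B(A) = 800 + A (B(A) = A + 8*(-10)² = A + 8*100 = A + 800 = 800 + A)
B(M)*(-3 - 1*2) = (800 + 9)*(-3 - 1*2) = 809*(-3 - 2) = 809*(-5) = -4045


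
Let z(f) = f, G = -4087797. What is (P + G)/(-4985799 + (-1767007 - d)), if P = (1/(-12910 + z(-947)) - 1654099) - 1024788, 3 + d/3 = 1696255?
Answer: 93765940189/164088524634 ≈ 0.57143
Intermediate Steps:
d = 5088756 (d = -9 + 3*1696255 = -9 + 5088765 = 5088756)
P = -37121337160/13857 (P = (1/(-12910 - 947) - 1654099) - 1024788 = (1/(-13857) - 1654099) - 1024788 = (-1/13857 - 1654099) - 1024788 = -22920849844/13857 - 1024788 = -37121337160/13857 ≈ -2.6789e+6)
(P + G)/(-4985799 + (-1767007 - d)) = (-37121337160/13857 - 4087797)/(-4985799 + (-1767007 - 1*5088756)) = -93765940189/(13857*(-4985799 + (-1767007 - 5088756))) = -93765940189/(13857*(-4985799 - 6855763)) = -93765940189/13857/(-11841562) = -93765940189/13857*(-1/11841562) = 93765940189/164088524634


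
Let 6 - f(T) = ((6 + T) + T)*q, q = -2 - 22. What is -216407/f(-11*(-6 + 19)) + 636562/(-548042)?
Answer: 57163123913/1839776994 ≈ 31.071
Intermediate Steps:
q = -24
f(T) = 150 + 48*T (f(T) = 6 - ((6 + T) + T)*(-24) = 6 - (6 + 2*T)*(-24) = 6 - (-144 - 48*T) = 6 + (144 + 48*T) = 150 + 48*T)
-216407/f(-11*(-6 + 19)) + 636562/(-548042) = -216407/(150 + 48*(-11*(-6 + 19))) + 636562/(-548042) = -216407/(150 + 48*(-11*13)) + 636562*(-1/548042) = -216407/(150 + 48*(-143)) - 318281/274021 = -216407/(150 - 6864) - 318281/274021 = -216407/(-6714) - 318281/274021 = -216407*(-1/6714) - 318281/274021 = 216407/6714 - 318281/274021 = 57163123913/1839776994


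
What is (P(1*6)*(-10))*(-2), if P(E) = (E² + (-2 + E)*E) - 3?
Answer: 1140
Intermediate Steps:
P(E) = -3 + E² + E*(-2 + E) (P(E) = (E² + E*(-2 + E)) - 3 = -3 + E² + E*(-2 + E))
(P(1*6)*(-10))*(-2) = ((-3 - 2*6 + 2*(1*6)²)*(-10))*(-2) = ((-3 - 2*6 + 2*6²)*(-10))*(-2) = ((-3 - 12 + 2*36)*(-10))*(-2) = ((-3 - 12 + 72)*(-10))*(-2) = (57*(-10))*(-2) = -570*(-2) = 1140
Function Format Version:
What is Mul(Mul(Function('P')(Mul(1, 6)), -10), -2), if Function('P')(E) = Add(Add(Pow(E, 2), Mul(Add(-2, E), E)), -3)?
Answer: 1140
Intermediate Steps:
Function('P')(E) = Add(-3, Pow(E, 2), Mul(E, Add(-2, E))) (Function('P')(E) = Add(Add(Pow(E, 2), Mul(E, Add(-2, E))), -3) = Add(-3, Pow(E, 2), Mul(E, Add(-2, E))))
Mul(Mul(Function('P')(Mul(1, 6)), -10), -2) = Mul(Mul(Add(-3, Mul(-2, Mul(1, 6)), Mul(2, Pow(Mul(1, 6), 2))), -10), -2) = Mul(Mul(Add(-3, Mul(-2, 6), Mul(2, Pow(6, 2))), -10), -2) = Mul(Mul(Add(-3, -12, Mul(2, 36)), -10), -2) = Mul(Mul(Add(-3, -12, 72), -10), -2) = Mul(Mul(57, -10), -2) = Mul(-570, -2) = 1140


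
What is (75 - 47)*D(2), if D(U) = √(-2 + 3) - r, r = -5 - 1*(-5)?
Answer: 28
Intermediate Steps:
r = 0 (r = -5 + 5 = 0)
D(U) = 1 (D(U) = √(-2 + 3) - 1*0 = √1 + 0 = 1 + 0 = 1)
(75 - 47)*D(2) = (75 - 47)*1 = 28*1 = 28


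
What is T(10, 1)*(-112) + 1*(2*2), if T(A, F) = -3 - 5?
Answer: 900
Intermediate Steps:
T(A, F) = -8
T(10, 1)*(-112) + 1*(2*2) = -8*(-112) + 1*(2*2) = 896 + 1*4 = 896 + 4 = 900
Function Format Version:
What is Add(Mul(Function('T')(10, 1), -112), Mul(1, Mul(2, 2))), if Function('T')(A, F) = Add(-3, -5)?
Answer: 900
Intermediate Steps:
Function('T')(A, F) = -8
Add(Mul(Function('T')(10, 1), -112), Mul(1, Mul(2, 2))) = Add(Mul(-8, -112), Mul(1, Mul(2, 2))) = Add(896, Mul(1, 4)) = Add(896, 4) = 900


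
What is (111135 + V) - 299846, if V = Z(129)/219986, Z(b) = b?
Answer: -41513777917/219986 ≈ -1.8871e+5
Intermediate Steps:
V = 129/219986 ≈ 0.00058640
(111135 + V) - 299846 = (111135 + 129/219986) - 299846 = 24448144239/219986 - 299846 = -41513777917/219986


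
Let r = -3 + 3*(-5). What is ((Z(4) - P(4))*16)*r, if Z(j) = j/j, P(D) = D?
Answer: 864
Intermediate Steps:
Z(j) = 1
r = -18 (r = -3 - 15 = -18)
((Z(4) - P(4))*16)*r = ((1 - 1*4)*16)*(-18) = ((1 - 4)*16)*(-18) = -3*16*(-18) = -48*(-18) = 864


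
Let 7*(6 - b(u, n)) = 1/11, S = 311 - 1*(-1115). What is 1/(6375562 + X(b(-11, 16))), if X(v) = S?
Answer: 1/6376988 ≈ 1.5681e-7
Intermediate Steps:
S = 1426 (S = 311 + 1115 = 1426)
b(u, n) = 461/77 (b(u, n) = 6 - ⅐/11 = 6 - ⅐*1/11 = 6 - 1/77 = 461/77)
X(v) = 1426
1/(6375562 + X(b(-11, 16))) = 1/(6375562 + 1426) = 1/6376988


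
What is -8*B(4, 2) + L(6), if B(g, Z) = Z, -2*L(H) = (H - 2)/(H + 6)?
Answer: -97/6 ≈ -16.167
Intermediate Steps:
L(H) = -(-2 + H)/(2*(6 + H)) (L(H) = -(H - 2)/(2*(H + 6)) = -(-2 + H)/(2*(6 + H)))
-8*B(4, 2) + L(6) = -8*2 + (2 - 1*6)/(2*(6 + 6)) = -16 + (1/2)*(2 - 6)/12 = -16 + (1/2)*(1/12)*(-4) = -16 - 1/6 = -97/6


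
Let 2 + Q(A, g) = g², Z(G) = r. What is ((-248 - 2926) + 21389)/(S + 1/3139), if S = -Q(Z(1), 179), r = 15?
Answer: -11435377/20114084 ≈ -0.56853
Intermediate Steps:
Z(G) = 15
Q(A, g) = -2 + g²
S = -32039 (S = -(-2 + 179²) = -(-2 + 32041) = -1*32039 = -32039)
((-248 - 2926) + 21389)/(S + 1/3139) = ((-248 - 2926) + 21389)/(-32039 + 1/3139) = (-3174 + 21389)/(-32039 + 1/3139) = 18215/(-100570420/3139) = 18215*(-3139/100570420) = -11435377/20114084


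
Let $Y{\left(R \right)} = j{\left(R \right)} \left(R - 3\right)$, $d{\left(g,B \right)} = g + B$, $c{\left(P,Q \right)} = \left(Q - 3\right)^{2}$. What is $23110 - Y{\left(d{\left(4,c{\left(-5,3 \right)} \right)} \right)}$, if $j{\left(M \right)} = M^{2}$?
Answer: $23094$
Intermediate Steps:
$c{\left(P,Q \right)} = \left(-3 + Q\right)^{2}$
$d{\left(g,B \right)} = B + g$
$Y{\left(R \right)} = R^{2} \left(-3 + R\right)$ ($Y{\left(R \right)} = R^{2} \left(R - 3\right) = R^{2} \left(-3 + R\right)$)
$23110 - Y{\left(d{\left(4,c{\left(-5,3 \right)} \right)} \right)} = 23110 - \left(\left(-3 + 3\right)^{2} + 4\right)^{2} \left(-3 + \left(\left(-3 + 3\right)^{2} + 4\right)\right) = 23110 - \left(0^{2} + 4\right)^{2} \left(-3 + \left(0^{2} + 4\right)\right) = 23110 - \left(0 + 4\right)^{2} \left(-3 + \left(0 + 4\right)\right) = 23110 - 4^{2} \left(-3 + 4\right) = 23110 - 16 \cdot 1 = 23110 - 16 = 23094$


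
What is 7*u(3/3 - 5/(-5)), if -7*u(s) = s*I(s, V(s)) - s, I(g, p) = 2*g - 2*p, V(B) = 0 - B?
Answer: -14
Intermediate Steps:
V(B) = -B
I(g, p) = -2*p + 2*g
u(s) = -4*s**2/7 + s/7 (u(s) = -(s*(-(-2)*s + 2*s) - s)/7 = -(s*(2*s + 2*s) - s)/7 = -(s*(4*s) - s)/7 = -(4*s**2 - s)/7 = -(-s + 4*s**2)/7 = -4*s**2/7 + s/7)
7*u(3/3 - 5/(-5)) = 7*((3/3 - 5/(-5))*(1 - 4*(3/3 - 5/(-5)))/7) = 7*((3*(1/3) - 5*(-1/5))*(1 - 4*(3*(1/3) - 5*(-1/5)))/7) = 7*((1 + 1)*(1 - 4*(1 + 1))/7) = 7*((1/7)*2*(1 - 4*2)) = 7*((1/7)*2*(1 - 8)) = 7*((1/7)*2*(-7)) = 7*(-2) = -14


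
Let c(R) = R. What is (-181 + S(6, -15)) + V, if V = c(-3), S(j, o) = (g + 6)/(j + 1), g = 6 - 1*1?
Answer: -1277/7 ≈ -182.43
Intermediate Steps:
g = 5 (g = 6 - 1 = 5)
S(j, o) = 11/(1 + j) (S(j, o) = (5 + 6)/(j + 1) = 11/(1 + j))
V = -3
(-181 + S(6, -15)) + V = (-181 + 11/(1 + 6)) - 3 = (-181 + 11/7) - 3 = -1256/7 - 3 = -1277/7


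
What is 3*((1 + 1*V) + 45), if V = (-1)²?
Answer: 141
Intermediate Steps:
V = 1
3*((1 + 1*V) + 45) = 3*((1 + 1*1) + 45) = 3*((1 + 1) + 45) = 3*(2 + 45) = 3*47 = 141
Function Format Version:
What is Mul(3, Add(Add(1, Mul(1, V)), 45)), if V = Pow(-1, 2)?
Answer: 141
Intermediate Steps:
V = 1
Mul(3, Add(Add(1, Mul(1, V)), 45)) = Mul(3, Add(Add(1, Mul(1, 1)), 45)) = Mul(3, Add(Add(1, 1), 45)) = Mul(3, Add(2, 45)) = Mul(3, 47) = 141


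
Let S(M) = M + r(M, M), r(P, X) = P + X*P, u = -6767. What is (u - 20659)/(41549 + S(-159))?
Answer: -13713/33256 ≈ -0.41235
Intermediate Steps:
r(P, X) = P + P*X
S(M) = M + M*(1 + M)
(u - 20659)/(41549 + S(-159)) = (-6767 - 20659)/(41549 - 159*(2 - 159)) = -27426/(41549 - 159*(-157)) = -27426/(41549 + 24963) = -27426/66512 = -27426*1/66512 = -13713/33256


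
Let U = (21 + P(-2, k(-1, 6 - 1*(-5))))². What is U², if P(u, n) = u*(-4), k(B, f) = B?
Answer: 707281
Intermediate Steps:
P(u, n) = -4*u
U = 841 (U = (21 - 4*(-2))² = (21 + 8)² = 29² = 841)
U² = 841² = 707281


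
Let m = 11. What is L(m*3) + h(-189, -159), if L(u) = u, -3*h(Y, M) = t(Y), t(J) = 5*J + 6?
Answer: 346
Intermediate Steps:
t(J) = 6 + 5*J
h(Y, M) = -2 - 5*Y/3 (h(Y, M) = -(6 + 5*Y)/3 = -2 - 5*Y/3)
L(m*3) + h(-189, -159) = 11*3 + (-2 - 5/3*(-189)) = 33 + (-2 + 315) = 33 + 313 = 346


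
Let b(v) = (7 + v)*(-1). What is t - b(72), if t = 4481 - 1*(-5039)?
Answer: 9599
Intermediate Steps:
b(v) = -7 - v
t = 9520 (t = 4481 + 5039 = 9520)
t - b(72) = 9520 - (-7 - 1*72) = 9520 - (-7 - 72) = 9520 - 1*(-79) = 9520 + 79 = 9599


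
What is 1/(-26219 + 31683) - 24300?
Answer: -132775199/5464 ≈ -24300.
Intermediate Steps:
1/(-26219 + 31683) - 24300 = 1/5464 - 24300 = -132775199/5464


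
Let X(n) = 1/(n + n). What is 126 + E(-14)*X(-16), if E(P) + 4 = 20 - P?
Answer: 2001/16 ≈ 125.06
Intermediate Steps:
E(P) = 16 - P (E(P) = -4 + (20 - P) = 16 - P)
X(n) = 1/(2*n)
126 + E(-14)*X(-16) = 126 + (16 - 1*(-14))*((½)/(-16)) = 126 + (16 + 14)*((½)*(-1/16)) = 126 + 30*(-1/32) = 126 - 15/16 = 2001/16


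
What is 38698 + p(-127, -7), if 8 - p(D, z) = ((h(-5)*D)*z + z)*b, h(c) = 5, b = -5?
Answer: 60896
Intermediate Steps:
p(D, z) = 8 + 5*z + 25*D*z (p(D, z) = 8 - ((5*D)*z + z)*(-5) = 8 - (5*D*z + z)*(-5) = 8 - (z + 5*D*z)*(-5) = 8 - (-5*z - 25*D*z) = 8 + (5*z + 25*D*z) = 8 + 5*z + 25*D*z)
38698 + p(-127, -7) = 38698 + (8 + 5*(-7) + 25*(-127)*(-7)) = 38698 + (8 - 35 + 22225) = 38698 + 22198 = 60896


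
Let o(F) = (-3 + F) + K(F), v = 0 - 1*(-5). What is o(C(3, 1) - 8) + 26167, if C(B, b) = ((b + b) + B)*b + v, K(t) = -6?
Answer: 26160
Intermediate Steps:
v = 5 (v = 0 + 5 = 5)
C(B, b) = 5 + b*(B + 2*b) (C(B, b) = ((b + b) + B)*b + 5 = (2*b + B)*b + 5 = (B + 2*b)*b + 5 = b*(B + 2*b) + 5 = 5 + b*(B + 2*b))
o(F) = -9 + F (o(F) = (-3 + F) - 6 = -9 + F)
o(C(3, 1) - 8) + 26167 = (-9 + ((5 + 2*1² + 3*1) - 8)) + 26167 = (-9 + ((5 + 2*1 + 3) - 8)) + 26167 = (-9 + ((5 + 2 + 3) - 8)) + 26167 = (-9 + (10 - 8)) + 26167 = (-9 + 2) + 26167 = -7 + 26167 = 26160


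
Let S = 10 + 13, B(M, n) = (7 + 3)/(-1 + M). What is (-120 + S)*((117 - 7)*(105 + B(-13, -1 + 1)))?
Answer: -7789100/7 ≈ -1.1127e+6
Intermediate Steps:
B(M, n) = 10/(-1 + M)
S = 23
(-120 + S)*((117 - 7)*(105 + B(-13, -1 + 1))) = (-120 + 23)*((117 - 7)*(105 + 10/(-1 - 13))) = -10670*(105 + 10/(-14)) = -10670*(105 + 10*(-1/14)) = -10670*(105 - 5/7) = -10670*730/7 = -97*80300/7 = -7789100/7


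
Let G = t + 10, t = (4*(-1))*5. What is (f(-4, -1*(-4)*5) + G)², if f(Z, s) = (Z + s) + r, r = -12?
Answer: 36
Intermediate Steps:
f(Z, s) = -12 + Z + s (f(Z, s) = (Z + s) - 12 = -12 + Z + s)
t = -20 (t = -4*5 = -20)
G = -10 (G = -20 + 10 = -10)
(f(-4, -1*(-4)*5) + G)² = ((-12 - 4 - 1*(-4)*5) - 10)² = ((-12 - 4 + 4*5) - 10)² = ((-12 - 4 + 20) - 10)² = (4 - 10)² = (-6)² = 36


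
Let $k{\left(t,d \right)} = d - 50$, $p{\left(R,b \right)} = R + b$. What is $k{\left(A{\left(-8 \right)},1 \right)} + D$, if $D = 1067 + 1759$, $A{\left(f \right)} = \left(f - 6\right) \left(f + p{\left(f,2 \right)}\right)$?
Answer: $2777$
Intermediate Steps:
$A{\left(f \right)} = \left(-6 + f\right) \left(2 + 2 f\right)$ ($A{\left(f \right)} = \left(f - 6\right) \left(f + \left(f + 2\right)\right) = \left(-6 + f\right) \left(f + \left(2 + f\right)\right) = \left(-6 + f\right) \left(2 + 2 f\right)$)
$D = 2826$
$k{\left(t,d \right)} = -50 + d$
$k{\left(A{\left(-8 \right)},1 \right)} + D = \left(-50 + 1\right) + 2826 = -49 + 2826 = 2777$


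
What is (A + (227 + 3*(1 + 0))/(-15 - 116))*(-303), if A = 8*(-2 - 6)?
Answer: 2610042/131 ≈ 19924.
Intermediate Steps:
A = -64 (A = 8*(-8) = -64)
(A + (227 + 3*(1 + 0))/(-15 - 116))*(-303) = (-64 + (227 + 3*(1 + 0))/(-15 - 116))*(-303) = (-64 + (227 + 3*1)/(-131))*(-303) = (-64 + (227 + 3)*(-1/131))*(-303) = (-64 + 230*(-1/131))*(-303) = (-64 - 230/131)*(-303) = -8614/131*(-303) = 2610042/131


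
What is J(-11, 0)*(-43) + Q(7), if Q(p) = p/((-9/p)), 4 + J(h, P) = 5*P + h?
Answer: 5756/9 ≈ 639.56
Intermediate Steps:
J(h, P) = -4 + h + 5*P (J(h, P) = -4 + (5*P + h) = -4 + (h + 5*P) = -4 + h + 5*P)
Q(p) = -p**2/9 (Q(p) = p*(-p/9) = -p**2/9)
J(-11, 0)*(-43) + Q(7) = (-4 - 11 + 5*0)*(-43) - 1/9*7**2 = (-4 - 11 + 0)*(-43) - 1/9*49 = -15*(-43) - 49/9 = 645 - 49/9 = 5756/9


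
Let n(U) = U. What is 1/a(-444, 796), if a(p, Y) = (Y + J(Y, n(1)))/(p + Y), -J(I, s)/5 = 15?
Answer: 352/721 ≈ 0.48821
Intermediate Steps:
J(I, s) = -75 (J(I, s) = -5*15 = -75)
a(p, Y) = (-75 + Y)/(Y + p) (a(p, Y) = (Y - 75)/(p + Y) = (-75 + Y)/(Y + p))
1/a(-444, 796) = 1/((-75 + 796)/(796 - 444)) = 1/(721/352) = 352/721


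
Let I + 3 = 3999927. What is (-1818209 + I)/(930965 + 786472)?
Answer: 2181715/1717437 ≈ 1.2703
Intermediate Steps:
I = 3999924 (I = -3 + 3999927 = 3999924)
(-1818209 + I)/(930965 + 786472) = (-1818209 + 3999924)/(930965 + 786472) = 2181715/1717437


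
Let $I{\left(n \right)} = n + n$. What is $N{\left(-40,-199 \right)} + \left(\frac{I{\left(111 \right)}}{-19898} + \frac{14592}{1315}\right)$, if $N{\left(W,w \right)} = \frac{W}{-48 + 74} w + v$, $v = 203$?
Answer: $\frac{88481334724}{170078155} \approx 520.24$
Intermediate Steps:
$I{\left(n \right)} = 2 n$
$N{\left(W,w \right)} = 203 + \frac{W w}{26}$ ($N{\left(W,w \right)} = \frac{W}{-48 + 74} w + 203 = \frac{W}{26} w + 203 = \frac{W w}{26} + 203 = 203 + \frac{W w}{26}$)
$N{\left(-40,-199 \right)} + \left(\frac{I{\left(111 \right)}}{-19898} + \frac{14592}{1315}\right) = \left(203 + \frac{1}{26} \left(-40\right) \left(-199\right)\right) + \left(\frac{2 \cdot 111}{-19898} + \frac{14592}{1315}\right) = \left(203 + \frac{3980}{13}\right) + \left(222 \left(- \frac{1}{19898}\right) + 14592 \cdot \frac{1}{1315}\right) = \frac{6619}{13} + \left(- \frac{111}{9949} + \frac{14592}{1315}\right) = \frac{6619}{13} + \frac{145029843}{13082935} = \frac{88481334724}{170078155}$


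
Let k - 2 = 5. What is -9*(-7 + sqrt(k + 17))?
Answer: 63 - 18*sqrt(6) ≈ 18.909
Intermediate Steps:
k = 7 (k = 2 + 5 = 7)
-9*(-7 + sqrt(k + 17)) = -9*(-7 + sqrt(7 + 17)) = -9*(-7 + sqrt(24)) = -9*(-7 + 2*sqrt(6)) = 63 - 18*sqrt(6)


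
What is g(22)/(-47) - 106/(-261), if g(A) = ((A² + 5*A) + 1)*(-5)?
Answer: 781457/12267 ≈ 63.704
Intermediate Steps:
g(A) = -5 - 25*A - 5*A² (g(A) = (1 + A² + 5*A)*(-5) = -5 - 25*A - 5*A²)
g(22)/(-47) - 106/(-261) = (-5 - 25*22 - 5*22²)/(-47) - 106/(-261) = (-5 - 550 - 5*484)*(-1/47) - 106*(-1/261) = (-5 - 550 - 2420)*(-1/47) + 106/261 = -2975*(-1/47) + 106/261 = 2975/47 + 106/261 = 781457/12267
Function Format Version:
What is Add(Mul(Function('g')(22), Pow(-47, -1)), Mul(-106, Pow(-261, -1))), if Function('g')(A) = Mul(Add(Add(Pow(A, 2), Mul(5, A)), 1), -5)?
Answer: Rational(781457, 12267) ≈ 63.704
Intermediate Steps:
Function('g')(A) = Add(-5, Mul(-25, A), Mul(-5, Pow(A, 2))) (Function('g')(A) = Mul(Add(1, Pow(A, 2), Mul(5, A)), -5) = Add(-5, Mul(-25, A), Mul(-5, Pow(A, 2))))
Add(Mul(Function('g')(22), Pow(-47, -1)), Mul(-106, Pow(-261, -1))) = Add(Mul(Add(-5, Mul(-25, 22), Mul(-5, Pow(22, 2))), Pow(-47, -1)), Mul(-106, Pow(-261, -1))) = Add(Mul(Add(-5, -550, Mul(-5, 484)), Rational(-1, 47)), Mul(-106, Rational(-1, 261))) = Add(Mul(Add(-5, -550, -2420), Rational(-1, 47)), Rational(106, 261)) = Add(Mul(-2975, Rational(-1, 47)), Rational(106, 261)) = Add(Rational(2975, 47), Rational(106, 261)) = Rational(781457, 12267)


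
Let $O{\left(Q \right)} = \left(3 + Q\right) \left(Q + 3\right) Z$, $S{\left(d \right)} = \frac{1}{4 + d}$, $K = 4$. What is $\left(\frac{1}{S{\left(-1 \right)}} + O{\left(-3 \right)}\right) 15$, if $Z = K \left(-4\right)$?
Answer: $45$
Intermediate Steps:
$Z = -16$ ($Z = 4 \left(-4\right) = -16$)
$O{\left(Q \right)} = \left(-48 - 16 Q\right) \left(3 + Q\right)$ ($O{\left(Q \right)} = \left(3 + Q\right) \left(Q + 3\right) \left(-16\right) = \left(3 + Q\right) \left(3 + Q\right) \left(-16\right) = \left(3 + Q\right) \left(-48 - 16 Q\right) = \left(-48 - 16 Q\right) \left(3 + Q\right)$)
$\left(\frac{1}{S{\left(-1 \right)}} + O{\left(-3 \right)}\right) 15 = \left(\frac{1}{\frac{1}{4 - 1}} - 16 \left(3 - 3\right)^{2}\right) 15 = \left(\frac{1}{\frac{1}{3}} - 16 \cdot 0^{2}\right) 15 = \left(\frac{1}{\frac{1}{3}} - 0\right) 15 = \left(3 + 0\right) 15 = 3 \cdot 15 = 45$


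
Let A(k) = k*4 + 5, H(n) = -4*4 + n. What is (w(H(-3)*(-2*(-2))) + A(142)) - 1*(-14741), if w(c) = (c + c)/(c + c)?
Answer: 15315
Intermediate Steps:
H(n) = -16 + n
A(k) = 5 + 4*k (A(k) = 4*k + 5 = 5 + 4*k)
w(c) = 1 (w(c) = (2*c)/((2*c)) = (2*c)*(1/(2*c)) = 1)
(w(H(-3)*(-2*(-2))) + A(142)) - 1*(-14741) = (1 + (5 + 4*142)) - 1*(-14741) = (1 + (5 + 568)) + 14741 = (1 + 573) + 14741 = 574 + 14741 = 15315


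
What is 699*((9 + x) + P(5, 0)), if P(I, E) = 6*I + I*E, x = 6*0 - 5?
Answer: 23766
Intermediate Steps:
x = -5 (x = 0 - 5 = -5)
P(I, E) = 6*I + E*I
699*((9 + x) + P(5, 0)) = 699*((9 - 5) + 5*(6 + 0)) = 699*(4 + 5*6) = 699*(4 + 30) = 699*34 = 23766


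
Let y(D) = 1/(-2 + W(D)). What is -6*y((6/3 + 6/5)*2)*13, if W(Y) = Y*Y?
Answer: -975/487 ≈ -2.0021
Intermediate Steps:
W(Y) = Y**2
y(D) = 1/(-2 + D**2)
-6*y((6/3 + 6/5)*2)*13 = -6/(-2 + ((6/3 + 6/5)*2)**2)*13 = -6/(-2 + ((6*(1/3) + 6*(1/5))*2)**2)*13 = -6/(-2 + ((2 + 6/5)*2)**2)*13 = -6/(-2 + ((16/5)*2)**2)*13 = -6/(-2 + (32/5)**2)*13 = -6/(-2 + 1024/25)*13 = -6/974/25*13 = -6*25/974*13 = -75/487*13 = -975/487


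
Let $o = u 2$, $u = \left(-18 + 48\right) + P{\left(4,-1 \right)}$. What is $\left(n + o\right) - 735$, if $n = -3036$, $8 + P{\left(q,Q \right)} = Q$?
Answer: $-3729$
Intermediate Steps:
$P{\left(q,Q \right)} = -8 + Q$
$u = 21$ ($u = \left(-18 + 48\right) - 9 = 30 - 9 = 21$)
$o = 42$ ($o = 21 \cdot 2 = 42$)
$\left(n + o\right) - 735 = \left(-3036 + 42\right) - 735 = -2994 - 735 = -3729$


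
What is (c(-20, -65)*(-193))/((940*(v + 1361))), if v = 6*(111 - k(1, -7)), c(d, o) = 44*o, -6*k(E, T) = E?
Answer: 2123/7332 ≈ 0.28955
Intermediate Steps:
k(E, T) = -E/6
v = 667 (v = 6*(111 - (-1)/6) = 6*(111 - 1*(-1/6)) = 6*(111 + 1/6) = 6*(667/6) = 667)
(c(-20, -65)*(-193))/((940*(v + 1361))) = ((44*(-65))*(-193))/((940*(667 + 1361))) = (-2860*(-193))/((940*2028)) = 551980/1906320 = 551980*(1/1906320) = 2123/7332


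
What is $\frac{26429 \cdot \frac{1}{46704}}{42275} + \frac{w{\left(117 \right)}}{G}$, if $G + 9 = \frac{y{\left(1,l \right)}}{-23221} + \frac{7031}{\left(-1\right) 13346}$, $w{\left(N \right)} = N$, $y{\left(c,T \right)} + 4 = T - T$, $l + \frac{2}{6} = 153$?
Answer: $- \frac{1255972890873353783}{102266923240246800} \approx -12.281$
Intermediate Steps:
$l = \frac{458}{3}$ ($l = - \frac{1}{3} + 153 = \frac{458}{3} \approx 152.67$)
$y{\left(c,T \right)} = -4$ ($y{\left(c,T \right)} = -4 + \left(T - T\right) = -4 + 0 = -4$)
$G = - \frac{2952380661}{309907466}$ ($G = -9 + \left(- \frac{4}{-23221} + \frac{7031}{\left(-1\right) 13346}\right) = -9 + \left(\left(-4\right) \left(- \frac{1}{23221}\right) + \frac{7031}{-13346}\right) = -9 + \left(\frac{4}{23221} + 7031 \left(- \frac{1}{13346}\right)\right) = -9 + \left(\frac{4}{23221} - \frac{7031}{13346}\right) = -9 - \frac{163213467}{309907466} = - \frac{2952380661}{309907466} \approx -9.5267$)
$\frac{26429 \cdot \frac{1}{46704}}{42275} + \frac{w{\left(117 \right)}}{G} = \frac{26429 \cdot \frac{1}{46704}}{42275} + \frac{117}{- \frac{2952380661}{309907466}} = 26429 \cdot \frac{1}{46704} \cdot \frac{1}{42275} + 117 \left(- \frac{309907466}{2952380661}\right) = \frac{26429}{46704} \cdot \frac{1}{42275} - \frac{12086391174}{984126887} = \frac{1391}{103916400} - \frac{12086391174}{984126887} = - \frac{1255972890873353783}{102266923240246800}$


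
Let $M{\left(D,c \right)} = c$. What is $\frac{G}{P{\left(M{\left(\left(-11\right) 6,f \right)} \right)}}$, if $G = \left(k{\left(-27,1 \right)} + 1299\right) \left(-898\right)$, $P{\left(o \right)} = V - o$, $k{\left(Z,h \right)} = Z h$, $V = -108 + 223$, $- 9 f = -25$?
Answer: $- \frac{5140152}{505} \approx -10179.0$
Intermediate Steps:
$f = \frac{25}{9}$ ($f = \left(- \frac{1}{9}\right) \left(-25\right) = \frac{25}{9} \approx 2.7778$)
$V = 115$
$P{\left(o \right)} = 115 - o$
$G = -1142256$ ($G = \left(\left(-27\right) 1 + 1299\right) \left(-898\right) = \left(-27 + 1299\right) \left(-898\right) = 1272 \left(-898\right) = -1142256$)
$\frac{G}{P{\left(M{\left(\left(-11\right) 6,f \right)} \right)}} = - \frac{1142256}{115 - \frac{25}{9}} = - \frac{1142256}{\frac{1010}{9}} = \left(-1142256\right) \frac{9}{1010} = - \frac{5140152}{505}$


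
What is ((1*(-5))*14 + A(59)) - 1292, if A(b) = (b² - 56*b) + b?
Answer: -1126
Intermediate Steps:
A(b) = b² - 55*b
((1*(-5))*14 + A(59)) - 1292 = ((1*(-5))*14 + 59*(-55 + 59)) - 1292 = (-5*14 + 59*4) - 1292 = (-70 + 236) - 1292 = 166 - 1292 = -1126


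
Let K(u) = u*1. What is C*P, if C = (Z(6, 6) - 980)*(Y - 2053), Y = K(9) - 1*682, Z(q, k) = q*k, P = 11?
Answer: 28306784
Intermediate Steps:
K(u) = u
Z(q, k) = k*q
Y = -673 (Y = 9 - 1*682 = 9 - 682 = -673)
C = 2573344 (C = (6*6 - 980)*(-673 - 2053) = (36 - 980)*(-2726) = -944*(-2726) = 2573344)
C*P = 2573344*11 = 28306784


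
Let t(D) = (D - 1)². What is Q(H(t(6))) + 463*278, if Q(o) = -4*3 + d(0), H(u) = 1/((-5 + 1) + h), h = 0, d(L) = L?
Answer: 128702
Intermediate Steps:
t(D) = (-1 + D)²
H(u) = -¼ (H(u) = 1/((-5 + 1) + 0) = 1/(-4 + 0) = 1/(-4) = -¼)
Q(o) = -12 (Q(o) = -4*3 + 0 = -12 + 0 = -12)
Q(H(t(6))) + 463*278 = -12 + 463*278 = -12 + 128714 = 128702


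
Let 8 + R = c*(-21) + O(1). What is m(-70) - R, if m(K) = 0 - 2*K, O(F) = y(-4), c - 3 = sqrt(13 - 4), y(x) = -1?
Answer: 275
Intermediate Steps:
c = 6 (c = 3 + sqrt(13 - 4) = 3 + sqrt(9) = 3 + 3 = 6)
O(F) = -1
m(K) = -2*K
R = -135 (R = -8 + (6*(-21) - 1) = -8 + (-126 - 1) = -8 - 127 = -135)
m(-70) - R = -2*(-70) - 1*(-135) = 140 + 135 = 275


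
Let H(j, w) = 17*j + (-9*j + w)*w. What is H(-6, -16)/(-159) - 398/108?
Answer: 2233/2862 ≈ 0.78022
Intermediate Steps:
H(j, w) = 17*j + w*(w - 9*j) (H(j, w) = 17*j + (w - 9*j)*w = 17*j + w*(w - 9*j))
H(-6, -16)/(-159) - 398/108 = ((-16)² + 17*(-6) - 9*(-6)*(-16))/(-159) - 398/108 = (256 - 102 - 864)*(-1/159) - 398*1/108 = -710*(-1/159) - 199/54 = 710/159 - 199/54 = 2233/2862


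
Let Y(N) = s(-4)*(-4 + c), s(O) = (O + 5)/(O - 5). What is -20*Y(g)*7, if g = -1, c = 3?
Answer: -140/9 ≈ -15.556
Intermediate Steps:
s(O) = (5 + O)/(-5 + O)
Y(N) = ⅑ (Y(N) = ((5 - 4)/(-5 - 4))*(-4 + 3) = (1/(-9))*(-1) = -⅑*1*(-1) = -⅑*(-1) = ⅑)
-20*Y(g)*7 = -20*⅑*7 = -20/9*7 = -140/9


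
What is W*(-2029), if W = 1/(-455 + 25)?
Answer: 2029/430 ≈ 4.7186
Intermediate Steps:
W = -1/430 (W = 1/(-430) = -1/430 ≈ -0.0023256)
W*(-2029) = -1/430*(-2029) = 2029/430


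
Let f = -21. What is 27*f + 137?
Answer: -430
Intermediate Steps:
27*f + 137 = 27*(-21) + 137 = -567 + 137 = -430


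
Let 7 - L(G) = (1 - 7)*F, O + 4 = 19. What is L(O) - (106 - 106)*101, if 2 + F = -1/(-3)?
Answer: -3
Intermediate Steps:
O = 15 (O = -4 + 19 = 15)
F = -5/3 (F = -2 - 1/(-3) = -2 - 1*(-⅓) = -2 + ⅓ = -5/3 ≈ -1.6667)
L(G) = -3 (L(G) = 7 - (1 - 7)*(-5)/3 = 7 - (-6)*(-5)/3 = 7 - 1*10 = 7 - 10 = -3)
L(O) - (106 - 106)*101 = -3 - (106 - 106)*101 = -3 - 0*101 = -3 - 1*0 = -3 + 0 = -3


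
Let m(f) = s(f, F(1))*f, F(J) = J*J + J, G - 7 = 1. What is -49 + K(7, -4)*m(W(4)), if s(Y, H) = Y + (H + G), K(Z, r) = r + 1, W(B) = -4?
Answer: 23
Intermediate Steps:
G = 8 (G = 7 + 1 = 8)
K(Z, r) = 1 + r
F(J) = J + J² (F(J) = J² + J = J + J²)
s(Y, H) = 8 + H + Y (s(Y, H) = Y + (H + 8) = Y + (8 + H) = 8 + H + Y)
m(f) = f*(10 + f) (m(f) = (8 + 1*(1 + 1) + f)*f = (8 + 1*2 + f)*f = (8 + 2 + f)*f = (10 + f)*f = f*(10 + f))
-49 + K(7, -4)*m(W(4)) = -49 + (1 - 4)*(-4*(10 - 4)) = -49 - (-12)*6 = -49 - 3*(-24) = -49 + 72 = 23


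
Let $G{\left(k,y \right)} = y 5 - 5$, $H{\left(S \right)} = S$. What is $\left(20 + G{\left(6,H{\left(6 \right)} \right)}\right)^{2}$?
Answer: $2025$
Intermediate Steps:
$G{\left(k,y \right)} = -5 + 5 y$ ($G{\left(k,y \right)} = 5 y - 5 = -5 + 5 y$)
$\left(20 + G{\left(6,H{\left(6 \right)} \right)}\right)^{2} = \left(20 + \left(-5 + 5 \cdot 6\right)\right)^{2} = \left(20 + \left(-5 + 30\right)\right)^{2} = \left(20 + 25\right)^{2} = 45^{2} = 2025$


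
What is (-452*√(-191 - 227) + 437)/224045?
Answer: 437/224045 - 452*I*√418/224045 ≈ 0.0019505 - 0.041247*I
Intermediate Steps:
(-452*√(-191 - 227) + 437)/224045 = (-452*I*√418 + 437)*(1/224045) = (437 - 452*I*√418)*(1/224045) = 437/224045 - 452*I*√418/224045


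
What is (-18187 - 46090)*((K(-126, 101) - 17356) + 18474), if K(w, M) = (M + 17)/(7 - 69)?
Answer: -2223919923/31 ≈ -7.1739e+7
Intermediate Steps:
K(w, M) = -17/62 - M/62 (K(w, M) = (17 + M)/(-62) = (17 + M)*(-1/62) = -17/62 - M/62)
(-18187 - 46090)*((K(-126, 101) - 17356) + 18474) = (-18187 - 46090)*(((-17/62 - 1/62*101) - 17356) + 18474) = -64277*(((-17/62 - 101/62) - 17356) + 18474) = -64277*((-59/31 - 17356) + 18474) = -64277*(-538095/31 + 18474) = -64277*34599/31 = -2223919923/31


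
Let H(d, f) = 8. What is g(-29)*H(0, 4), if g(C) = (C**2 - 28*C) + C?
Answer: 12992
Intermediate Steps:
g(C) = C**2 - 27*C
g(-29)*H(0, 4) = -29*(-27 - 29)*8 = -29*(-56)*8 = 1624*8 = 12992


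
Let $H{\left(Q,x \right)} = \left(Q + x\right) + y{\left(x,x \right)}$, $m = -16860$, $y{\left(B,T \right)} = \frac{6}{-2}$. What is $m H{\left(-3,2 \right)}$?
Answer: $67440$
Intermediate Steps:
$y{\left(B,T \right)} = -3$ ($y{\left(B,T \right)} = 6 \left(- \frac{1}{2}\right) = -3$)
$H{\left(Q,x \right)} = -3 + Q + x$ ($H{\left(Q,x \right)} = \left(Q + x\right) - 3 = -3 + Q + x$)
$m H{\left(-3,2 \right)} = - 16860 \left(-3 - 3 + 2\right) = \left(-16860\right) \left(-4\right) = 67440$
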